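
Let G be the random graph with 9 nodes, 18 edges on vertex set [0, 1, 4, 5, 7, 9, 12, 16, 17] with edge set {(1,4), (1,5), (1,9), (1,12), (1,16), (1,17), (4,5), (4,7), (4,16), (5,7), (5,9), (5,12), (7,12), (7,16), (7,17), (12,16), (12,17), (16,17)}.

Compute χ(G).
Clique number ω(G) = 4 (lower bound: χ ≥ ω).
The clique on [1, 12, 16, 17] has size 4, forcing χ ≥ 4, and the coloring below uses 4 colors, so χ(G) = 4.
A valid 4-coloring: color 1: [0, 1, 7]; color 2: [4, 9, 12]; color 3: [5, 16]; color 4: [17].

χ(G) = 4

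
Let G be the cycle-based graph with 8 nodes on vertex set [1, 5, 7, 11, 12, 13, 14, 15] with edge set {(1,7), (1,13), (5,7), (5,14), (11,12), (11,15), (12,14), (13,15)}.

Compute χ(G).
χ(G) = 2

Clique number ω(G) = 2 (lower bound: χ ≥ ω).
The graph is bipartite (no odd cycle), so 2 colors suffice: χ(G) = 2.
A valid 2-coloring: color 1: [1, 5, 12, 15]; color 2: [7, 11, 13, 14].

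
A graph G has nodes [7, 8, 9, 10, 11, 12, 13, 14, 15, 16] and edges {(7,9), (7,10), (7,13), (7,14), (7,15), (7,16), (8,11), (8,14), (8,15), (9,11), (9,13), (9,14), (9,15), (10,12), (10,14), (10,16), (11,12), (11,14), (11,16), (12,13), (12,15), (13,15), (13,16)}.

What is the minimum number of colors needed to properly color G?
χ(G) = 4

Clique number ω(G) = 4 (lower bound: χ ≥ ω).
The clique on [7, 9, 13, 15] has size 4, forcing χ ≥ 4, and the coloring below uses 4 colors, so χ(G) = 4.
A valid 4-coloring: color 1: [7, 11]; color 2: [14, 15, 16]; color 3: [8, 10, 13]; color 4: [9, 12].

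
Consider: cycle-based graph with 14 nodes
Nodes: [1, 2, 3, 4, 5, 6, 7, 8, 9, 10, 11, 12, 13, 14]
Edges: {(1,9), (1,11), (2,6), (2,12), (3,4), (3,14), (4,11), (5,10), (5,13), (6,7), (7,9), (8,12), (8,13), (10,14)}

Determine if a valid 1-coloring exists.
No, G is not 1-colorable

Edge (1,9) forces its endpoints to differ, so 1 color is not enough.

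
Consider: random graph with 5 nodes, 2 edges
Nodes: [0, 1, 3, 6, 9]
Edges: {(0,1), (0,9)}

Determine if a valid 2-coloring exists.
Yes, G is 2-colorable

A valid 2-coloring: color 1: [0, 3, 6]; color 2: [1, 9].
(χ(G) = 2 ≤ 2.)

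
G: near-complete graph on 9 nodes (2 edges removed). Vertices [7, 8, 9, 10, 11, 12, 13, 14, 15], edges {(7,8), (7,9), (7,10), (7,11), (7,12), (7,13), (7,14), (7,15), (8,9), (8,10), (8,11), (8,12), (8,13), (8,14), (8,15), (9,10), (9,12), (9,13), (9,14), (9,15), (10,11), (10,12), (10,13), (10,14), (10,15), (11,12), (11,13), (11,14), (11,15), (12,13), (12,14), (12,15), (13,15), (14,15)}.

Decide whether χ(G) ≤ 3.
The clique on vertices [7, 8, 9, 10, 12, 13, 15] has size 7 > 3, so it alone needs 7 colors.

No, G is not 3-colorable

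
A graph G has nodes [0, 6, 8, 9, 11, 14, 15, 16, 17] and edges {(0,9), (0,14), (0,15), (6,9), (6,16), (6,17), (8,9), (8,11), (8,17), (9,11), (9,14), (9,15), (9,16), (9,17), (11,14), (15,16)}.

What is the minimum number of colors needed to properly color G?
χ(G) = 3

Clique number ω(G) = 3 (lower bound: χ ≥ ω).
The clique on [0, 9, 14] has size 3, forcing χ ≥ 3, and the coloring below uses 3 colors, so χ(G) = 3.
A valid 3-coloring: color 1: [9]; color 2: [6, 8, 14, 15]; color 3: [0, 11, 16, 17].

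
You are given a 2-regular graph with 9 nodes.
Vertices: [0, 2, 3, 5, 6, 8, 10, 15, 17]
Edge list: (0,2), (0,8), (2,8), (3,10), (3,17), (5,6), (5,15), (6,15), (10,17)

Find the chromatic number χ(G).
χ(G) = 3

Clique number ω(G) = 3 (lower bound: χ ≥ ω).
The clique on [0, 2, 8] has size 3, forcing χ ≥ 3, and the coloring below uses 3 colors, so χ(G) = 3.
A valid 3-coloring: color 1: [2, 15, 17]; color 2: [0, 3, 5]; color 3: [6, 8, 10].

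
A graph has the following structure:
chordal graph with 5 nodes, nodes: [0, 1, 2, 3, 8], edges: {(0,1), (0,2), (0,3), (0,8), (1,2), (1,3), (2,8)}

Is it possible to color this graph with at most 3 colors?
Yes, G is 3-colorable

A valid 3-coloring: color 1: [0]; color 2: [1, 8]; color 3: [2, 3].
(χ(G) = 3 ≤ 3.)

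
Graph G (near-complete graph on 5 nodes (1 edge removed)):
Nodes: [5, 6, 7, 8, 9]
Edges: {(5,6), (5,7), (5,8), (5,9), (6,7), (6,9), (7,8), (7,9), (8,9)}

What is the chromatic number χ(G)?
χ(G) = 4

Clique number ω(G) = 4 (lower bound: χ ≥ ω).
The clique on [5, 7, 8, 9] has size 4, forcing χ ≥ 4, and the coloring below uses 4 colors, so χ(G) = 4.
A valid 4-coloring: color 1: [7]; color 2: [5]; color 3: [9]; color 4: [6, 8].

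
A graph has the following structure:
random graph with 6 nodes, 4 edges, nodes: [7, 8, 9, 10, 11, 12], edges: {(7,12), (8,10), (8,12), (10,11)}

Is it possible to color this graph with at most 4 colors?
A valid 4-coloring: color 1: [9, 10, 12]; color 2: [7, 8, 11].
(χ(G) = 2 ≤ 4.)

Yes, G is 4-colorable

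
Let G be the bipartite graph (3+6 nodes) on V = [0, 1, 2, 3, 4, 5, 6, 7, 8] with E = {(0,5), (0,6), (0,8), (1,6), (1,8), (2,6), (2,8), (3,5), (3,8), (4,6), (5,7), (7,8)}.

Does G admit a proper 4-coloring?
Yes, G is 4-colorable

A valid 4-coloring: color 1: [5, 6, 8]; color 2: [0, 1, 2, 3, 4, 7].
(χ(G) = 2 ≤ 4.)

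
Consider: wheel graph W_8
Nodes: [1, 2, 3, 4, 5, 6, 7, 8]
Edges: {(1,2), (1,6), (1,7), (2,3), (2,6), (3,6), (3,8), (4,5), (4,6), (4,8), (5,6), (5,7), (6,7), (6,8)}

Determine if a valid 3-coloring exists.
No, G is not 3-colorable

Odd cycle [1, 2, 3, 8, 4, 5, 7] needs 3 colors (χ ≥ 3).
Vertex 6 is adjacent to every vertex of [1, 2, 3, 4, 5, 7, 8], which already need 3 colors among themselves, so 6 needs a new color (χ ≥ 4).
Hence χ(G) ≥ 4 > 3, so no proper 3-coloring exists.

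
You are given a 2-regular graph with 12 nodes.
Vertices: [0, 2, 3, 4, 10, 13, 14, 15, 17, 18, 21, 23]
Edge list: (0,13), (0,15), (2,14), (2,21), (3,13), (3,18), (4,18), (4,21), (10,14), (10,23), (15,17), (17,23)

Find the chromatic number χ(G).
Clique number ω(G) = 2 (lower bound: χ ≥ ω).
The graph is bipartite (no odd cycle), so 2 colors suffice: χ(G) = 2.
A valid 2-coloring: color 1: [0, 2, 3, 4, 10, 17]; color 2: [13, 14, 15, 18, 21, 23].

χ(G) = 2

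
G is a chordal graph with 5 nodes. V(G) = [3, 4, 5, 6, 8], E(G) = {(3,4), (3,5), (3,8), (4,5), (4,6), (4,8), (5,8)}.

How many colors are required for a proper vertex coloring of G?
χ(G) = 4

Clique number ω(G) = 4 (lower bound: χ ≥ ω).
The clique on [3, 4, 5, 8] has size 4, forcing χ ≥ 4, and the coloring below uses 4 colors, so χ(G) = 4.
A valid 4-coloring: color 1: [4]; color 2: [6, 8]; color 3: [5]; color 4: [3].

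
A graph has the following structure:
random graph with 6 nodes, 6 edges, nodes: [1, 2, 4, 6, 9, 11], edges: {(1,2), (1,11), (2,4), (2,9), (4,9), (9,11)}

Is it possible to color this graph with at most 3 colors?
Yes, G is 3-colorable

A valid 3-coloring: color 1: [1, 6, 9]; color 2: [2, 11]; color 3: [4].
(χ(G) = 3 ≤ 3.)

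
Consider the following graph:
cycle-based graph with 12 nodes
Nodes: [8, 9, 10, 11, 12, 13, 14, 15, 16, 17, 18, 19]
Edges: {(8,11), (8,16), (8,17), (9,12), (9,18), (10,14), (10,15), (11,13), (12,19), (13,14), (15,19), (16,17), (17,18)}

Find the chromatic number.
χ(G) = 3

Clique number ω(G) = 3 (lower bound: χ ≥ ω).
The clique on [8, 16, 17] has size 3, forcing χ ≥ 3, and the coloring below uses 3 colors, so χ(G) = 3.
A valid 3-coloring: color 1: [8, 10, 13, 18, 19]; color 2: [11, 12, 14, 15, 17]; color 3: [9, 16].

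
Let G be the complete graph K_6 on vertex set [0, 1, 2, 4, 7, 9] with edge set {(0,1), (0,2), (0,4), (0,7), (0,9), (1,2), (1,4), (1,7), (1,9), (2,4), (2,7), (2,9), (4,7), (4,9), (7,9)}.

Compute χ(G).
Clique number ω(G) = 6 (lower bound: χ ≥ ω).
The clique on [0, 1, 2, 4, 7, 9] has size 6, forcing χ ≥ 6, and the coloring below uses 6 colors, so χ(G) = 6.
A valid 6-coloring: color 1: [2]; color 2: [1]; color 3: [0]; color 4: [9]; color 5: [4]; color 6: [7].

χ(G) = 6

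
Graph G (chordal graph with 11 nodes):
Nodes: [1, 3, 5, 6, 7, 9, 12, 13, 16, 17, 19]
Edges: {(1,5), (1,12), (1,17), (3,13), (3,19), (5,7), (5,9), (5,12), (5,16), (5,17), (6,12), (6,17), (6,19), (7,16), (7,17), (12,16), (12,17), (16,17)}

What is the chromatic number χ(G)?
χ(G) = 4

Clique number ω(G) = 4 (lower bound: χ ≥ ω).
The clique on [5, 12, 16, 17] has size 4, forcing χ ≥ 4, and the coloring below uses 4 colors, so χ(G) = 4.
A valid 4-coloring: color 1: [9, 13, 17, 19]; color 2: [3, 5, 6]; color 3: [7, 12]; color 4: [1, 16].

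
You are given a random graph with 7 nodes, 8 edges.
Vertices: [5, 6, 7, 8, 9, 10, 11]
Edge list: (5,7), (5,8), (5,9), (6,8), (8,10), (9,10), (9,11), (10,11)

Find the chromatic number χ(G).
Clique number ω(G) = 3 (lower bound: χ ≥ ω).
The clique on [9, 10, 11] has size 3, forcing χ ≥ 3, and the coloring below uses 3 colors, so χ(G) = 3.
A valid 3-coloring: color 1: [7, 8, 9]; color 2: [5, 6, 10]; color 3: [11].

χ(G) = 3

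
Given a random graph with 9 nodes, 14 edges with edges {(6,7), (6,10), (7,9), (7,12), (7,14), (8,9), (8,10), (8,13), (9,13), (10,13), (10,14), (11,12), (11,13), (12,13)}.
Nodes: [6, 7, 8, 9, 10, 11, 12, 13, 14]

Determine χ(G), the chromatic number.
χ(G) = 3

Clique number ω(G) = 3 (lower bound: χ ≥ ω).
The clique on [8, 9, 13] has size 3, forcing χ ≥ 3, and the coloring below uses 3 colors, so χ(G) = 3.
A valid 3-coloring: color 1: [7, 13]; color 2: [9, 10, 12]; color 3: [6, 8, 11, 14].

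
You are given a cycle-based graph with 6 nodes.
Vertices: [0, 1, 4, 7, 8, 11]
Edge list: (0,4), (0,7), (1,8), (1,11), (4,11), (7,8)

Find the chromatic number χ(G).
χ(G) = 2

Clique number ω(G) = 2 (lower bound: χ ≥ ω).
The graph is bipartite (no odd cycle), so 2 colors suffice: χ(G) = 2.
A valid 2-coloring: color 1: [0, 8, 11]; color 2: [1, 4, 7].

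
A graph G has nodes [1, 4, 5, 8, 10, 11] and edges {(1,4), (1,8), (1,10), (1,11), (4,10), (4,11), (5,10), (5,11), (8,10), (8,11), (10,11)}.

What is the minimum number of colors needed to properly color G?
Clique number ω(G) = 4 (lower bound: χ ≥ ω).
The clique on [1, 8, 10, 11] has size 4, forcing χ ≥ 4, and the coloring below uses 4 colors, so χ(G) = 4.
A valid 4-coloring: color 1: [10]; color 2: [11]; color 3: [1, 5]; color 4: [4, 8].

χ(G) = 4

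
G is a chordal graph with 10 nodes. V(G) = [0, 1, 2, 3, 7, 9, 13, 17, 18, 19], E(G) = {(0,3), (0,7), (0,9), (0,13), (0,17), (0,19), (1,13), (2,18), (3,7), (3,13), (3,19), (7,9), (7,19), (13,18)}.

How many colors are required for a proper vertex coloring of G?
χ(G) = 4

Clique number ω(G) = 4 (lower bound: χ ≥ ω).
The clique on [0, 3, 7, 19] has size 4, forcing χ ≥ 4, and the coloring below uses 4 colors, so χ(G) = 4.
A valid 4-coloring: color 1: [0, 1, 18]; color 2: [2, 3, 9, 17]; color 3: [7, 13]; color 4: [19].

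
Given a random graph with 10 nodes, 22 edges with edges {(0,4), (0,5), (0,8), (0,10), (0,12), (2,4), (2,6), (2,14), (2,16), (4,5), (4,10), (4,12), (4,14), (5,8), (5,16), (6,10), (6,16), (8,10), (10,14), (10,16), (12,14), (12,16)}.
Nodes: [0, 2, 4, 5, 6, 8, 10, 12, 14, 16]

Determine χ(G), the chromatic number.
χ(G) = 3

Clique number ω(G) = 3 (lower bound: χ ≥ ω).
The clique on [0, 8, 10] has size 3, forcing χ ≥ 3, and the coloring below uses 3 colors, so χ(G) = 3.
A valid 3-coloring: color 1: [2, 5, 10, 12]; color 2: [4, 6, 8]; color 3: [0, 14, 16].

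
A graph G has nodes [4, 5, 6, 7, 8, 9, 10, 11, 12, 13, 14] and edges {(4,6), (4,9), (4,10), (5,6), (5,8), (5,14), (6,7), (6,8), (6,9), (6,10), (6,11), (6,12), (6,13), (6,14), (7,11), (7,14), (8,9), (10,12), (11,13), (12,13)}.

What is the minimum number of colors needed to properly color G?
χ(G) = 3

Clique number ω(G) = 3 (lower bound: χ ≥ ω).
The clique on [4, 6, 9] has size 3, forcing χ ≥ 3, and the coloring below uses 3 colors, so χ(G) = 3.
A valid 3-coloring: color 1: [6]; color 2: [5, 7, 9, 10, 13]; color 3: [4, 8, 11, 12, 14].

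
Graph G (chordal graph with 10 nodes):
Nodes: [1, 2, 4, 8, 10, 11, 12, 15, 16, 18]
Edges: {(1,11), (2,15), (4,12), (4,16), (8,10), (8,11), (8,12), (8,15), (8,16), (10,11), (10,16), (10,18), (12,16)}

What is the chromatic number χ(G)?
χ(G) = 3

Clique number ω(G) = 3 (lower bound: χ ≥ ω).
The clique on [4, 12, 16] has size 3, forcing χ ≥ 3, and the coloring below uses 3 colors, so χ(G) = 3.
A valid 3-coloring: color 1: [1, 2, 4, 8, 18]; color 2: [11, 15, 16]; color 3: [10, 12].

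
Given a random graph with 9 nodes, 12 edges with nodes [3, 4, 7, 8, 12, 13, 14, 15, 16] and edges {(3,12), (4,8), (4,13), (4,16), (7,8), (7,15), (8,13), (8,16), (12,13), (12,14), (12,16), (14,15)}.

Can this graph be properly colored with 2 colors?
The clique on vertices [4, 8, 16] has size 3 > 2, so it alone needs 3 colors.

No, G is not 2-colorable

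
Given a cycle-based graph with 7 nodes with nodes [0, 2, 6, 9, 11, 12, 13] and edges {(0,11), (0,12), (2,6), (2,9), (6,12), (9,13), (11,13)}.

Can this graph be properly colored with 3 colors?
A valid 3-coloring: color 1: [2, 11, 12]; color 2: [0, 6, 9]; color 3: [13].
(χ(G) = 3 ≤ 3.)

Yes, G is 3-colorable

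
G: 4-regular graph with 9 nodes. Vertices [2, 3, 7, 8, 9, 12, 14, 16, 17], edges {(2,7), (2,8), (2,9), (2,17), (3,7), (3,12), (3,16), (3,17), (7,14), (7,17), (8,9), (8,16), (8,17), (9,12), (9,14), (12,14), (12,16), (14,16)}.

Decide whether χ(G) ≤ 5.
Yes, G is 5-colorable

A valid 5-coloring: color 1: [7, 8, 12]; color 2: [2, 3, 14]; color 3: [9, 16, 17].
(χ(G) = 3 ≤ 5.)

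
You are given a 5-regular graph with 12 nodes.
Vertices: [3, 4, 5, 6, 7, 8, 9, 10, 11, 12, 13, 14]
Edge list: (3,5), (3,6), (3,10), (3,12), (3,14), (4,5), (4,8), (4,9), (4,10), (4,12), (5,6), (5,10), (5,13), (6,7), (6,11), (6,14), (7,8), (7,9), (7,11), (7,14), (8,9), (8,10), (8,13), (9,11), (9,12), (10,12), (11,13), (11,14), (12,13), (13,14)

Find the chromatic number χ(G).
Clique number ω(G) = 4 (lower bound: χ ≥ ω).
The clique on [6, 7, 11, 14] has size 4, forcing χ ≥ 4, and the coloring below uses 4 colors, so χ(G) = 4.
A valid 4-coloring: color 1: [5, 9, 14]; color 2: [3, 4, 7, 13]; color 3: [6, 8, 12]; color 4: [10, 11].

χ(G) = 4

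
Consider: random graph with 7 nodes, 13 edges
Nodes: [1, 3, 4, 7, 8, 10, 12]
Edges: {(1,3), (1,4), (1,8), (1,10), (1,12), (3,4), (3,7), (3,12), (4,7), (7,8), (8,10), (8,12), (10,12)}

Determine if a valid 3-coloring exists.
The clique on vertices [1, 8, 10, 12] has size 4 > 3, so it alone needs 4 colors.

No, G is not 3-colorable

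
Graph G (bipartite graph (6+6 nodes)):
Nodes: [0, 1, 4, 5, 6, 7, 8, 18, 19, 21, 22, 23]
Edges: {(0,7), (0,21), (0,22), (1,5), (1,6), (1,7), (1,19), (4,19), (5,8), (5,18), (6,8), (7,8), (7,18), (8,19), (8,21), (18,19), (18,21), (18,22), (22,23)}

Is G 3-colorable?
Yes, G is 3-colorable

A valid 3-coloring: color 1: [0, 1, 4, 8, 18, 23]; color 2: [5, 6, 7, 19, 21, 22].
(χ(G) = 2 ≤ 3.)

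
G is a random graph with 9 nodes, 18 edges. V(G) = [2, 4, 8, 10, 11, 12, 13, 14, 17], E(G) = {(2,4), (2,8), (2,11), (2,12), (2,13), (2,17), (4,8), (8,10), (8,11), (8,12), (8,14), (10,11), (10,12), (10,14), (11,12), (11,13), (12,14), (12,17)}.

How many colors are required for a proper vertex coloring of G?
Clique number ω(G) = 4 (lower bound: χ ≥ ω).
The clique on [2, 8, 11, 12] has size 4, forcing χ ≥ 4, and the coloring below uses 4 colors, so χ(G) = 4.
A valid 4-coloring: color 1: [2, 10]; color 2: [8, 13, 17]; color 3: [4, 12]; color 4: [11, 14].

χ(G) = 4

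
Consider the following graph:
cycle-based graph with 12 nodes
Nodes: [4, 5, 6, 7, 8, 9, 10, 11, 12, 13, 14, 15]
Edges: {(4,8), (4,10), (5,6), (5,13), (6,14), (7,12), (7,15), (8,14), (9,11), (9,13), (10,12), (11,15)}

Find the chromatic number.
Clique number ω(G) = 2 (lower bound: χ ≥ ω).
The graph is bipartite (no odd cycle), so 2 colors suffice: χ(G) = 2.
A valid 2-coloring: color 1: [4, 5, 9, 12, 14, 15]; color 2: [6, 7, 8, 10, 11, 13].

χ(G) = 2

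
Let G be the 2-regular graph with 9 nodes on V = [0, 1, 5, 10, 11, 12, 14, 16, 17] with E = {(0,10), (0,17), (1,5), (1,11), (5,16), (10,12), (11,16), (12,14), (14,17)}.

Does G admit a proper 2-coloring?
Odd cycle [10, 0, 17, 14, 12] needs 3 colors (χ ≥ 3).
Hence χ(G) ≥ 3 > 2, so no proper 2-coloring exists.

No, G is not 2-colorable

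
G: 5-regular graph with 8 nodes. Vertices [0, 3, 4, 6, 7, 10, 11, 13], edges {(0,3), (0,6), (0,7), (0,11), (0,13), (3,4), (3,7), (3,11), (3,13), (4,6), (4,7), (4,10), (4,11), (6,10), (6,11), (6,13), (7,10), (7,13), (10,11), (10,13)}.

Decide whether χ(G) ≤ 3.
No, G is not 3-colorable

The clique on vertices [0, 3, 7, 13] has size 4 > 3, so it alone needs 4 colors.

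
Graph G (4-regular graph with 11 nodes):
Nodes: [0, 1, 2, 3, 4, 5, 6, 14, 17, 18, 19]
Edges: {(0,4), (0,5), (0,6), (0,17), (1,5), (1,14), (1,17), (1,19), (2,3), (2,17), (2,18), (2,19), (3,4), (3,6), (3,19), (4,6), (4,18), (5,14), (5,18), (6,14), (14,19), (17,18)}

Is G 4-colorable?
Yes, G is 4-colorable

A valid 4-coloring: color 1: [4, 5, 17, 19]; color 2: [0, 3, 14, 18]; color 3: [1, 2, 6].
(χ(G) = 3 ≤ 4.)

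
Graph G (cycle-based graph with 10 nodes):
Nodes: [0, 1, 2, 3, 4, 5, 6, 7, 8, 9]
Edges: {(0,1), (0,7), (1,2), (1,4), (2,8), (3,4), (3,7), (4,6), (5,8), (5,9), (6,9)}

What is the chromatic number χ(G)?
χ(G) = 3

Clique number ω(G) = 2 (lower bound: χ ≥ ω).
Odd cycle [1, 0, 7, 3, 4] needs 3 colors (χ ≥ 3).
The coloring below uses 3 colors, so χ(G) = 3.
A valid 3-coloring: color 1: [0, 4, 8, 9]; color 2: [1, 3, 5, 6]; color 3: [2, 7].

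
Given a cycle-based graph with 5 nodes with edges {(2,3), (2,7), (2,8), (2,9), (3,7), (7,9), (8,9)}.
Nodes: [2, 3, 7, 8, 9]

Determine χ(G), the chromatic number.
Clique number ω(G) = 3 (lower bound: χ ≥ ω).
The clique on [2, 8, 9] has size 3, forcing χ ≥ 3, and the coloring below uses 3 colors, so χ(G) = 3.
A valid 3-coloring: color 1: [2]; color 2: [7, 8]; color 3: [3, 9].

χ(G) = 3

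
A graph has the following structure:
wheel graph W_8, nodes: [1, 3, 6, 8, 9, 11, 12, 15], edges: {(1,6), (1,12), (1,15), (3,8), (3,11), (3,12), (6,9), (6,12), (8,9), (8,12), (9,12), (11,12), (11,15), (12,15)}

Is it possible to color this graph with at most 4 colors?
A valid 4-coloring: color 1: [12]; color 2: [1, 8, 11]; color 3: [3, 9, 15]; color 4: [6].
(χ(G) = 4 ≤ 4.)

Yes, G is 4-colorable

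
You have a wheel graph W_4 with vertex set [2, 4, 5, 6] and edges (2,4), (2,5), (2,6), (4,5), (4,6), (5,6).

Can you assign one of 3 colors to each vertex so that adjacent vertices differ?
The clique on vertices [2, 4, 5, 6] has size 4 > 3, so it alone needs 4 colors.

No, G is not 3-colorable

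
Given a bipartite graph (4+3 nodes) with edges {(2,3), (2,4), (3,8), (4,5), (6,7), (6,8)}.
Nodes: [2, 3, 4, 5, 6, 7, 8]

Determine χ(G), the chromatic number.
χ(G) = 2

Clique number ω(G) = 2 (lower bound: χ ≥ ω).
The graph is bipartite (no odd cycle), so 2 colors suffice: χ(G) = 2.
A valid 2-coloring: color 1: [2, 5, 7, 8]; color 2: [3, 4, 6].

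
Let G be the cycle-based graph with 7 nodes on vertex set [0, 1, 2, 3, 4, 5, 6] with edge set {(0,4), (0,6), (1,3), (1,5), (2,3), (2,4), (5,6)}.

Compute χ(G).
Clique number ω(G) = 2 (lower bound: χ ≥ ω).
Odd cycle [0, 6, 5, 1, 3, 2, 4] needs 3 colors (χ ≥ 3).
The coloring below uses 3 colors, so χ(G) = 3.
A valid 3-coloring: color 1: [0, 2, 5]; color 2: [1, 4, 6]; color 3: [3].

χ(G) = 3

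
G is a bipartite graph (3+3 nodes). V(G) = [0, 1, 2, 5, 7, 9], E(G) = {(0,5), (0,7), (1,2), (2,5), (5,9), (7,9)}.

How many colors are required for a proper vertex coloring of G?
χ(G) = 2

Clique number ω(G) = 2 (lower bound: χ ≥ ω).
The graph is bipartite (no odd cycle), so 2 colors suffice: χ(G) = 2.
A valid 2-coloring: color 1: [1, 5, 7]; color 2: [0, 2, 9].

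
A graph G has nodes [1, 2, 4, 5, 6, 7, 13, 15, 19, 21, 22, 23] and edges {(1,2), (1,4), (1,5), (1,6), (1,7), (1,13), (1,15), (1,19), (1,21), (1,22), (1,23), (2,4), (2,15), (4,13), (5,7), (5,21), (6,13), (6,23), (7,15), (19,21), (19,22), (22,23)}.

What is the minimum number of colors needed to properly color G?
χ(G) = 4

Clique number ω(G) = 3 (lower bound: χ ≥ ω).
Odd cycle [23, 6, 13, 4, 2, 15, 7, 5, 21, 19, 22] needs 3 colors (χ ≥ 3).
Vertex 1 is adjacent to every vertex of [2, 4, 5, 6, 7, 13, 15, 19, 21, 22, 23], which already need 3 colors among themselves, so 1 needs a new color (χ ≥ 4).
The coloring below uses 4 colors, so χ(G) = 4.
A valid 4-coloring: color 1: [1]; color 2: [2, 7, 13, 19, 23]; color 3: [4, 5, 6, 15, 22]; color 4: [21].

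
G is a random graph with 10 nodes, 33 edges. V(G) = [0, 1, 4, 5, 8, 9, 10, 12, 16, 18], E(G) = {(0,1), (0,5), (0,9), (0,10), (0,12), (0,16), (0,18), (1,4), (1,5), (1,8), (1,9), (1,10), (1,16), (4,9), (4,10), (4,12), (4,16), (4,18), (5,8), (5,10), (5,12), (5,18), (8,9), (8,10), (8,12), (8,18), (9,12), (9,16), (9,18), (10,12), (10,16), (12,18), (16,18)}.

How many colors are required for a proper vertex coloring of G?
Clique number ω(G) = 4 (lower bound: χ ≥ ω).
Suppose a proper 4-coloring c exists. The clique [0, 1, 5, 10] takes 4 distinct colors; by symmetry let c(0) = 1, c(1) = 2, c(5) = 3, c(10) = 4.
- Vertex 12: neighbors [0, 5, 10] already have colors [1, 3, 4] ⇒ c(12) = 2.
- Vertex 18: neighbors [0, 12, 5] already have colors [1, 2, 3] ⇒ c(18) = 4.
- Vertex 9: neighbors [0, 1, 18] already have colors [1, 2, 4] ⇒ c(9) = 3.
- Vertex 16: neighbors [0, 1, 9, 10] already have colors [1, 2, 3, 4] — all 4 colors blocked. Contradiction.
The forced assignments end in a contradiction, so G has no proper 4-coloring (χ ≥ 5).
The coloring below uses 5 colors, so χ(G) = 5.
A valid 5-coloring: color 1: [1, 18]; color 2: [9, 10]; color 3: [0, 4, 8]; color 4: [12, 16]; color 5: [5].

χ(G) = 5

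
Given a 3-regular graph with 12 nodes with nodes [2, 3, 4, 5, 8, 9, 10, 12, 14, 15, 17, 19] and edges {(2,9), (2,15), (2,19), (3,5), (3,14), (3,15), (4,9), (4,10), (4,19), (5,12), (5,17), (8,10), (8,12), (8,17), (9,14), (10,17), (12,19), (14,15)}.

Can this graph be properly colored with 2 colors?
No, G is not 2-colorable

The clique on vertices [3, 14, 15] has size 3 > 2, so it alone needs 3 colors.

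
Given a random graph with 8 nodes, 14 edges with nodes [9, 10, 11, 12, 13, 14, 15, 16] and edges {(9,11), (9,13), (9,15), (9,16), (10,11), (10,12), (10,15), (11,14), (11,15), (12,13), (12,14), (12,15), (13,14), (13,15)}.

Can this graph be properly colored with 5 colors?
Yes, G is 5-colorable

A valid 5-coloring: color 1: [14, 15, 16]; color 2: [9, 12]; color 3: [11, 13]; color 4: [10].
(χ(G) = 4 ≤ 5.)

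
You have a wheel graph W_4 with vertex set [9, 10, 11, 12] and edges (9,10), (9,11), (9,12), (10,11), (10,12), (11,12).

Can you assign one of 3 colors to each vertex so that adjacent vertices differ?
No, G is not 3-colorable

The clique on vertices [9, 10, 11, 12] has size 4 > 3, so it alone needs 4 colors.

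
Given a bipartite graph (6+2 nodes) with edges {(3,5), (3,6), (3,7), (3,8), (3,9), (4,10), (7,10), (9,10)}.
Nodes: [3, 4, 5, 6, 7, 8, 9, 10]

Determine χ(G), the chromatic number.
Clique number ω(G) = 2 (lower bound: χ ≥ ω).
The graph is bipartite (no odd cycle), so 2 colors suffice: χ(G) = 2.
A valid 2-coloring: color 1: [3, 10]; color 2: [4, 5, 6, 7, 8, 9].

χ(G) = 2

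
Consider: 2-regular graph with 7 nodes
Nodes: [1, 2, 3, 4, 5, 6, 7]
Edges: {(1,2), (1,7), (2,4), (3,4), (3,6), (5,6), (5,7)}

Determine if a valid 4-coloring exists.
Yes, G is 4-colorable

A valid 4-coloring: color 1: [2, 3, 7]; color 2: [1, 4, 5]; color 3: [6].
(χ(G) = 3 ≤ 4.)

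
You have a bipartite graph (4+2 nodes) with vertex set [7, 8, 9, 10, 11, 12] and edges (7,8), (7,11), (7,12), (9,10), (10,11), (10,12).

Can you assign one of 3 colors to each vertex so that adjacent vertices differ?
A valid 3-coloring: color 1: [7, 10]; color 2: [8, 9, 11, 12].
(χ(G) = 2 ≤ 3.)

Yes, G is 3-colorable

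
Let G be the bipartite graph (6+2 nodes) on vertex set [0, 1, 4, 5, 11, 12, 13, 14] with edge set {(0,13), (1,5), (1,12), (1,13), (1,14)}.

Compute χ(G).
χ(G) = 2

Clique number ω(G) = 2 (lower bound: χ ≥ ω).
The graph is bipartite (no odd cycle), so 2 colors suffice: χ(G) = 2.
A valid 2-coloring: color 1: [0, 1, 4, 11]; color 2: [5, 12, 13, 14].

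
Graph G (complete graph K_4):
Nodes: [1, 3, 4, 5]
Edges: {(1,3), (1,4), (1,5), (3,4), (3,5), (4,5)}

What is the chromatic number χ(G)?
χ(G) = 4

Clique number ω(G) = 4 (lower bound: χ ≥ ω).
The clique on [1, 3, 4, 5] has size 4, forcing χ ≥ 4, and the coloring below uses 4 colors, so χ(G) = 4.
A valid 4-coloring: color 1: [4]; color 2: [1]; color 3: [5]; color 4: [3].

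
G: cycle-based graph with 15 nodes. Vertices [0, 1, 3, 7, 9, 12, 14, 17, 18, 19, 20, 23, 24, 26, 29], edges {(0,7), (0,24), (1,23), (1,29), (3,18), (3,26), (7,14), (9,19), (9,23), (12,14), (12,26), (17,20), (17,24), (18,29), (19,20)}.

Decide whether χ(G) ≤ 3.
A valid 3-coloring: color 1: [3, 7, 9, 12, 20, 24, 29]; color 2: [0, 1, 14, 17, 18, 19, 26]; color 3: [23].
(χ(G) = 3 ≤ 3.)

Yes, G is 3-colorable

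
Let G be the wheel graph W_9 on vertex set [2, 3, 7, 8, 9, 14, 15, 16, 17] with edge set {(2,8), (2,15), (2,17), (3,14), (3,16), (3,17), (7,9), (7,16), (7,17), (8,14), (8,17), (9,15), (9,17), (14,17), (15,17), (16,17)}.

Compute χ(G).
χ(G) = 3

Clique number ω(G) = 3 (lower bound: χ ≥ ω).
The clique on [2, 8, 17] has size 3, forcing χ ≥ 3, and the coloring below uses 3 colors, so χ(G) = 3.
A valid 3-coloring: color 1: [17]; color 2: [3, 7, 8, 15]; color 3: [2, 9, 14, 16].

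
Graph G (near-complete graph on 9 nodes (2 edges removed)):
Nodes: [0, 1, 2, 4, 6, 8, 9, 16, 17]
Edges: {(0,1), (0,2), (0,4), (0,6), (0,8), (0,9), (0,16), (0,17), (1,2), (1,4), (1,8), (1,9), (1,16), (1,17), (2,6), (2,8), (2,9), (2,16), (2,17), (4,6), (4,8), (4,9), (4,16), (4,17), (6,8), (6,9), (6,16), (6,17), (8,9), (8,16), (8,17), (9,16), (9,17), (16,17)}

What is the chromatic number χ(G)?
χ(G) = 7

Clique number ω(G) = 7 (lower bound: χ ≥ ω).
The clique on [0, 1, 2, 8, 9, 16, 17] has size 7, forcing χ ≥ 7, and the coloring below uses 7 colors, so χ(G) = 7.
A valid 7-coloring: color 1: [8]; color 2: [0]; color 3: [16]; color 4: [17]; color 5: [9]; color 6: [2, 4]; color 7: [1, 6].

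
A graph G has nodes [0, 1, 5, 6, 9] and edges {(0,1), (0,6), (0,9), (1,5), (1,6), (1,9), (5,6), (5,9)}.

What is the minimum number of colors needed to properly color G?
Clique number ω(G) = 3 (lower bound: χ ≥ ω).
The clique on [0, 1, 9] has size 3, forcing χ ≥ 3, and the coloring below uses 3 colors, so χ(G) = 3.
A valid 3-coloring: color 1: [1]; color 2: [6, 9]; color 3: [0, 5].

χ(G) = 3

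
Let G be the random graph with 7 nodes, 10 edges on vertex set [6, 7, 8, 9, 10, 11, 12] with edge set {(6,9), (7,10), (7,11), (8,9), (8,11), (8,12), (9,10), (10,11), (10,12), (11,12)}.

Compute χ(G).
Clique number ω(G) = 3 (lower bound: χ ≥ ω).
The clique on [8, 11, 12] has size 3, forcing χ ≥ 3, and the coloring below uses 3 colors, so χ(G) = 3.
A valid 3-coloring: color 1: [6, 8, 10]; color 2: [9, 11]; color 3: [7, 12].

χ(G) = 3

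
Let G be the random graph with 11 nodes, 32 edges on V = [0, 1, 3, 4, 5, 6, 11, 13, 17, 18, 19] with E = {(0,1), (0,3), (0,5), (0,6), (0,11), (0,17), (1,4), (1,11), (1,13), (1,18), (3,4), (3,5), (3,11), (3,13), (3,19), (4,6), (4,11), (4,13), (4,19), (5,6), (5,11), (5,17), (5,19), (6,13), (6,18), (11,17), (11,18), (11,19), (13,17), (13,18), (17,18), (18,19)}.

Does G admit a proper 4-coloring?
Yes, G is 4-colorable

A valid 4-coloring: color 1: [6, 11]; color 2: [4, 5, 18]; color 3: [0, 13, 19]; color 4: [1, 3, 17].
(χ(G) = 4 ≤ 4.)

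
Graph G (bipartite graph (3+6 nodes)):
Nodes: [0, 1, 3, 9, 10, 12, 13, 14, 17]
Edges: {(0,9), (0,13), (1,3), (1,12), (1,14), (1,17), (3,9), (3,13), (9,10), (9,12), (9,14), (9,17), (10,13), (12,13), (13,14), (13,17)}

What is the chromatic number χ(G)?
Clique number ω(G) = 2 (lower bound: χ ≥ ω).
The graph is bipartite (no odd cycle), so 2 colors suffice: χ(G) = 2.
A valid 2-coloring: color 1: [1, 9, 13]; color 2: [0, 3, 10, 12, 14, 17].

χ(G) = 2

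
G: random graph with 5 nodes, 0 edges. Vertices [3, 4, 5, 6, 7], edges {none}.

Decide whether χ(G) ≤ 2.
A valid 2-coloring: color 1: [3, 4, 5, 6, 7].
(χ(G) = 1 ≤ 2.)

Yes, G is 2-colorable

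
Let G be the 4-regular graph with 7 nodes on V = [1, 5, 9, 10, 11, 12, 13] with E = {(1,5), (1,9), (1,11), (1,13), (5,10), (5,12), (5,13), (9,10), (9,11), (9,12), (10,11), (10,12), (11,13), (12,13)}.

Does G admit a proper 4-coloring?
A valid 4-coloring: color 1: [5, 11]; color 2: [9, 13]; color 3: [1, 10]; color 4: [12].
(χ(G) = 4 ≤ 4.)

Yes, G is 4-colorable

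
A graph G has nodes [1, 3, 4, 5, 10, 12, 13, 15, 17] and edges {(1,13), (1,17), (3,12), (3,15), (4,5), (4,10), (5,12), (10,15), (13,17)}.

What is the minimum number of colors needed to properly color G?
χ(G) = 3

Clique number ω(G) = 3 (lower bound: χ ≥ ω).
The clique on [1, 13, 17] has size 3, forcing χ ≥ 3, and the coloring below uses 3 colors, so χ(G) = 3.
A valid 3-coloring: color 1: [1, 3, 5, 10]; color 2: [4, 12, 13, 15]; color 3: [17].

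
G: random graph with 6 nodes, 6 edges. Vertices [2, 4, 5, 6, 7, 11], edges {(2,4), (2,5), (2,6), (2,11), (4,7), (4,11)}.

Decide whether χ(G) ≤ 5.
Yes, G is 5-colorable

A valid 5-coloring: color 1: [2, 7]; color 2: [4, 5, 6]; color 3: [11].
(χ(G) = 3 ≤ 5.)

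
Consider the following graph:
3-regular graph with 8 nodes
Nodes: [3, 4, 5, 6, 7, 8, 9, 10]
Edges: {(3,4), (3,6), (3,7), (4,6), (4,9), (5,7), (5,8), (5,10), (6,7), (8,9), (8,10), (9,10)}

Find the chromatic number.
χ(G) = 3

Clique number ω(G) = 3 (lower bound: χ ≥ ω).
The clique on [3, 4, 6] has size 3, forcing χ ≥ 3, and the coloring below uses 3 colors, so χ(G) = 3.
A valid 3-coloring: color 1: [4, 7, 8]; color 2: [3, 5, 9]; color 3: [6, 10].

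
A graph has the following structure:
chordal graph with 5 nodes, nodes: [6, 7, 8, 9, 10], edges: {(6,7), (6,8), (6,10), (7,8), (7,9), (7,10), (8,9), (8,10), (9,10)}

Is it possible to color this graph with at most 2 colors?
The clique on vertices [7, 8, 9, 10] has size 4 > 2, so it alone needs 4 colors.

No, G is not 2-colorable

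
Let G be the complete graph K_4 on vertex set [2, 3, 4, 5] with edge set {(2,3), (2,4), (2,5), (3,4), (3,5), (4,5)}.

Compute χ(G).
Clique number ω(G) = 4 (lower bound: χ ≥ ω).
The clique on [2, 3, 4, 5] has size 4, forcing χ ≥ 4, and the coloring below uses 4 colors, so χ(G) = 4.
A valid 4-coloring: color 1: [4]; color 2: [3]; color 3: [2]; color 4: [5].

χ(G) = 4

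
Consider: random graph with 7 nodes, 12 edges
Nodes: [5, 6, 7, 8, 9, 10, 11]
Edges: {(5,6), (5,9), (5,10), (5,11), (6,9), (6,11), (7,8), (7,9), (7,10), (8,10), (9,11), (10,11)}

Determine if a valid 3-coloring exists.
No, G is not 3-colorable

The clique on vertices [5, 6, 9, 11] has size 4 > 3, so it alone needs 4 colors.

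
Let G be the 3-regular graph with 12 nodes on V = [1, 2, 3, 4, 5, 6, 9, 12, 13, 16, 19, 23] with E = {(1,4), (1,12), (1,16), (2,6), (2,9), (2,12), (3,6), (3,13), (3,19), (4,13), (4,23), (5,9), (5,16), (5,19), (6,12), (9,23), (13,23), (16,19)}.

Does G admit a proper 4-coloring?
A valid 4-coloring: color 1: [3, 4, 9, 12, 16]; color 2: [1, 6, 13, 19]; color 3: [2, 5, 23].
(χ(G) = 3 ≤ 4.)

Yes, G is 4-colorable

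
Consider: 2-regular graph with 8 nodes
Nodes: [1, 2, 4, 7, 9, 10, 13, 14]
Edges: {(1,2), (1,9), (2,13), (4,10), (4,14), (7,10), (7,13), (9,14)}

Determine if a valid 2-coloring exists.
A valid 2-coloring: color 1: [1, 10, 13, 14]; color 2: [2, 4, 7, 9].
(χ(G) = 2 ≤ 2.)

Yes, G is 2-colorable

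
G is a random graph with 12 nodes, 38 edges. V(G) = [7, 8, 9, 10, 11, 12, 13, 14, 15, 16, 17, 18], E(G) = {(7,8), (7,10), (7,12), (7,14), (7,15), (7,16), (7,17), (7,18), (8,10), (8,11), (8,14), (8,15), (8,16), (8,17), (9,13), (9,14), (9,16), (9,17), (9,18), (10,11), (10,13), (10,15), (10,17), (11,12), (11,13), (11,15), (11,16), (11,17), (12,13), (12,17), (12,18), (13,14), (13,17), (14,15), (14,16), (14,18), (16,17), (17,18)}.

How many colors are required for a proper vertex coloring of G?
Clique number ω(G) = 4 (lower bound: χ ≥ ω).
Odd cycle [14, 16, 17, 10, 15] needs 3 colors (χ ≥ 3).
Vertex 8 is adjacent to every vertex of [10, 14, 15, 16, 17], which already need 3 colors among themselves, so 8 needs a new color (χ ≥ 4).
Vertex 7 is adjacent to every vertex of [8, 10, 14, 15, 16, 17], which already need 4 colors among themselves, so 7 needs a new color (χ ≥ 5).
The coloring below uses 5 colors, so χ(G) = 5.
A valid 5-coloring: color 1: [14, 17]; color 2: [7, 9, 11]; color 3: [8, 13, 18]; color 4: [10, 12, 16]; color 5: [15].

χ(G) = 5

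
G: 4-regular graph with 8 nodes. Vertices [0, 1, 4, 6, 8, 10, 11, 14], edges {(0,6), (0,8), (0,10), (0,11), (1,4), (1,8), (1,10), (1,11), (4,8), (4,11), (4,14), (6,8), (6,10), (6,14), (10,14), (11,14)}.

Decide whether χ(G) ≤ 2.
No, G is not 2-colorable

The clique on vertices [0, 6, 8] has size 3 > 2, so it alone needs 3 colors.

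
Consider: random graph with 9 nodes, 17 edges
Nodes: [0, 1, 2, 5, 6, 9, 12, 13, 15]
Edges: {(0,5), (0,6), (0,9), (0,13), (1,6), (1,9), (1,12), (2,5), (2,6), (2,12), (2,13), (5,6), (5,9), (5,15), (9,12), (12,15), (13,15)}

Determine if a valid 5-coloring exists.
A valid 5-coloring: color 1: [5, 12, 13]; color 2: [0, 1, 2, 15]; color 3: [6, 9].
(χ(G) = 3 ≤ 5.)

Yes, G is 5-colorable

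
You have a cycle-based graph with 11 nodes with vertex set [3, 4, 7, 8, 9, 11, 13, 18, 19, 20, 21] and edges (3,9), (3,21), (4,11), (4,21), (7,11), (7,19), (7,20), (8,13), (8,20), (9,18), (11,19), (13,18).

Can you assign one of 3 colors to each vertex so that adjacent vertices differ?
Yes, G is 3-colorable

A valid 3-coloring: color 1: [9, 11, 13, 20, 21]; color 2: [3, 4, 7, 8, 18]; color 3: [19].
(χ(G) = 3 ≤ 3.)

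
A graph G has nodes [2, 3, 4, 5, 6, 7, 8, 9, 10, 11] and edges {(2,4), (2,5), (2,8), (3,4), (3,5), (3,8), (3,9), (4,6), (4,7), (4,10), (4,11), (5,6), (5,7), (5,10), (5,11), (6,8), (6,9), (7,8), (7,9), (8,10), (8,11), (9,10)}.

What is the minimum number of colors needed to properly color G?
Clique number ω(G) = 2 (lower bound: χ ≥ ω).
The graph is bipartite (no odd cycle), so 2 colors suffice: χ(G) = 2.
A valid 2-coloring: color 1: [4, 5, 8, 9]; color 2: [2, 3, 6, 7, 10, 11].

χ(G) = 2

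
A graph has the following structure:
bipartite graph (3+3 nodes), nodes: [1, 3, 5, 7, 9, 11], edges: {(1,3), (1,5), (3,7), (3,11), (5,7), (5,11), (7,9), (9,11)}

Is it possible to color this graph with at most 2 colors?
Yes, G is 2-colorable

A valid 2-coloring: color 1: [3, 5, 9]; color 2: [1, 7, 11].
(χ(G) = 2 ≤ 2.)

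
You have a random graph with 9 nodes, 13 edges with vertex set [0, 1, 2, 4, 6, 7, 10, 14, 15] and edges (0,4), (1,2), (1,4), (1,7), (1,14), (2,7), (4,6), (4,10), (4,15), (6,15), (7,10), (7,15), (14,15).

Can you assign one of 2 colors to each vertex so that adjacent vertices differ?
No, G is not 2-colorable

The clique on vertices [1, 2, 7] has size 3 > 2, so it alone needs 3 colors.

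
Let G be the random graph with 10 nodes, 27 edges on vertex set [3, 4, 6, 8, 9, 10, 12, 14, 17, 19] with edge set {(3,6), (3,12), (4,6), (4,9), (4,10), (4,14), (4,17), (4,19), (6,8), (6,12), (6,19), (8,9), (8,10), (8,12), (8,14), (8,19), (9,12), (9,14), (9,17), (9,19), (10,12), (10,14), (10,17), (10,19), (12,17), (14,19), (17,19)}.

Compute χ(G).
Clique number ω(G) = 4 (lower bound: χ ≥ ω).
The clique on [8, 9, 14, 19] has size 4, forcing χ ≥ 4, and the coloring below uses 4 colors, so χ(G) = 4.
A valid 4-coloring: color 1: [12, 19]; color 2: [6, 9, 10]; color 3: [3, 4, 8]; color 4: [14, 17].

χ(G) = 4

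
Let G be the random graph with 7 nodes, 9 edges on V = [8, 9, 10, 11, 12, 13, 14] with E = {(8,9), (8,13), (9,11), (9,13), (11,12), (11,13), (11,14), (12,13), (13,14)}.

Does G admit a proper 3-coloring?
Yes, G is 3-colorable

A valid 3-coloring: color 1: [10, 13]; color 2: [8, 11]; color 3: [9, 12, 14].
(χ(G) = 3 ≤ 3.)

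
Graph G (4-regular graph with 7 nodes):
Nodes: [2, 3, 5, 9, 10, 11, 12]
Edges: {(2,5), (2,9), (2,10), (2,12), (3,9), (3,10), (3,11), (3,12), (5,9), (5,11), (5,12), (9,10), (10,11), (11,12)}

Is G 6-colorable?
A valid 6-coloring: color 1: [2, 3]; color 2: [10, 12]; color 3: [9, 11]; color 4: [5].
(χ(G) = 4 ≤ 6.)

Yes, G is 6-colorable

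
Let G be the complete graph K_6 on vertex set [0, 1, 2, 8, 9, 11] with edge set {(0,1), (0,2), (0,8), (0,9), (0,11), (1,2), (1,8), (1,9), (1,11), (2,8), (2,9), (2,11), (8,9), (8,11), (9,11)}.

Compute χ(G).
Clique number ω(G) = 6 (lower bound: χ ≥ ω).
The clique on [0, 1, 2, 8, 9, 11] has size 6, forcing χ ≥ 6, and the coloring below uses 6 colors, so χ(G) = 6.
A valid 6-coloring: color 1: [2]; color 2: [1]; color 3: [11]; color 4: [9]; color 5: [8]; color 6: [0].

χ(G) = 6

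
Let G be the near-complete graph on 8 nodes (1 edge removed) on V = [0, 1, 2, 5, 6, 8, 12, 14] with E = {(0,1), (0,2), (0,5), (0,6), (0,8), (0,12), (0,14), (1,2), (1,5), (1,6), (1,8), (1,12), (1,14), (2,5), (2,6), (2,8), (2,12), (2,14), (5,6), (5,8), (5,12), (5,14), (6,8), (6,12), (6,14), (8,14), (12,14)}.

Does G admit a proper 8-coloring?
A valid 8-coloring: color 1: [2]; color 2: [1]; color 3: [5]; color 4: [0]; color 5: [14]; color 6: [6]; color 7: [8, 12].
(χ(G) = 7 ≤ 8.)

Yes, G is 8-colorable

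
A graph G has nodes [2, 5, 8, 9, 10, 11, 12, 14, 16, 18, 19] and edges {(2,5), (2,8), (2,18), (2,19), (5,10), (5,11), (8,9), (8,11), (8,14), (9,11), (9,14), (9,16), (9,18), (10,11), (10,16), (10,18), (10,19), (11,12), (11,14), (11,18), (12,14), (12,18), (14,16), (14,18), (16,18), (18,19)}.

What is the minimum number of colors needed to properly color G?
Clique number ω(G) = 4 (lower bound: χ ≥ ω).
The clique on [8, 9, 11, 14] has size 4, forcing χ ≥ 4, and the coloring below uses 4 colors, so χ(G) = 4.
A valid 4-coloring: color 1: [5, 8, 18]; color 2: [11, 16, 19]; color 3: [2, 10, 14]; color 4: [9, 12].

χ(G) = 4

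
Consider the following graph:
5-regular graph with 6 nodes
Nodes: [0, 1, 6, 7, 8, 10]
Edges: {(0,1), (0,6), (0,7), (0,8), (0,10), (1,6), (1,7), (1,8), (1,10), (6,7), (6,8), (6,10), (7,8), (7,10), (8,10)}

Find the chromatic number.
Clique number ω(G) = 6 (lower bound: χ ≥ ω).
The clique on [0, 1, 6, 7, 8, 10] has size 6, forcing χ ≥ 6, and the coloring below uses 6 colors, so χ(G) = 6.
A valid 6-coloring: color 1: [0]; color 2: [6]; color 3: [1]; color 4: [8]; color 5: [10]; color 6: [7].

χ(G) = 6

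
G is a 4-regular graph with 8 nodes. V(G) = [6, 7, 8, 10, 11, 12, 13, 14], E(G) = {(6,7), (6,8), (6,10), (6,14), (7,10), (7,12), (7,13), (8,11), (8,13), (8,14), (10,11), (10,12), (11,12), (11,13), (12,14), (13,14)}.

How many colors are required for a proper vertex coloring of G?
Clique number ω(G) = 3 (lower bound: χ ≥ ω).
The clique on [8, 11, 13] has size 3, forcing χ ≥ 3, and the coloring below uses 3 colors, so χ(G) = 3.
A valid 3-coloring: color 1: [7, 11, 14]; color 2: [6, 12, 13]; color 3: [8, 10].

χ(G) = 3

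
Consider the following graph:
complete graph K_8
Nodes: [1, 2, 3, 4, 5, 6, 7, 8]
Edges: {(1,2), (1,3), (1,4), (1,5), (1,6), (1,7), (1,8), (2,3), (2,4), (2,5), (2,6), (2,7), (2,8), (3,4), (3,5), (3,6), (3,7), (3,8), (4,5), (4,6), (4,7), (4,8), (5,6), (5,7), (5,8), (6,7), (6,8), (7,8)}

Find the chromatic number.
Clique number ω(G) = 8 (lower bound: χ ≥ ω).
The clique on [1, 2, 3, 4, 5, 6, 7, 8] has size 8, forcing χ ≥ 8, and the coloring below uses 8 colors, so χ(G) = 8.
A valid 8-coloring: color 1: [7]; color 2: [2]; color 3: [3]; color 4: [1]; color 5: [4]; color 6: [6]; color 7: [8]; color 8: [5].

χ(G) = 8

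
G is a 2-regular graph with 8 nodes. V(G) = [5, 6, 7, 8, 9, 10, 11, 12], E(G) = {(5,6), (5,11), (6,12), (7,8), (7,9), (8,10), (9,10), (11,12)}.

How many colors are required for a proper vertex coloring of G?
Clique number ω(G) = 2 (lower bound: χ ≥ ω).
The graph is bipartite (no odd cycle), so 2 colors suffice: χ(G) = 2.
A valid 2-coloring: color 1: [6, 7, 10, 11]; color 2: [5, 8, 9, 12].

χ(G) = 2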